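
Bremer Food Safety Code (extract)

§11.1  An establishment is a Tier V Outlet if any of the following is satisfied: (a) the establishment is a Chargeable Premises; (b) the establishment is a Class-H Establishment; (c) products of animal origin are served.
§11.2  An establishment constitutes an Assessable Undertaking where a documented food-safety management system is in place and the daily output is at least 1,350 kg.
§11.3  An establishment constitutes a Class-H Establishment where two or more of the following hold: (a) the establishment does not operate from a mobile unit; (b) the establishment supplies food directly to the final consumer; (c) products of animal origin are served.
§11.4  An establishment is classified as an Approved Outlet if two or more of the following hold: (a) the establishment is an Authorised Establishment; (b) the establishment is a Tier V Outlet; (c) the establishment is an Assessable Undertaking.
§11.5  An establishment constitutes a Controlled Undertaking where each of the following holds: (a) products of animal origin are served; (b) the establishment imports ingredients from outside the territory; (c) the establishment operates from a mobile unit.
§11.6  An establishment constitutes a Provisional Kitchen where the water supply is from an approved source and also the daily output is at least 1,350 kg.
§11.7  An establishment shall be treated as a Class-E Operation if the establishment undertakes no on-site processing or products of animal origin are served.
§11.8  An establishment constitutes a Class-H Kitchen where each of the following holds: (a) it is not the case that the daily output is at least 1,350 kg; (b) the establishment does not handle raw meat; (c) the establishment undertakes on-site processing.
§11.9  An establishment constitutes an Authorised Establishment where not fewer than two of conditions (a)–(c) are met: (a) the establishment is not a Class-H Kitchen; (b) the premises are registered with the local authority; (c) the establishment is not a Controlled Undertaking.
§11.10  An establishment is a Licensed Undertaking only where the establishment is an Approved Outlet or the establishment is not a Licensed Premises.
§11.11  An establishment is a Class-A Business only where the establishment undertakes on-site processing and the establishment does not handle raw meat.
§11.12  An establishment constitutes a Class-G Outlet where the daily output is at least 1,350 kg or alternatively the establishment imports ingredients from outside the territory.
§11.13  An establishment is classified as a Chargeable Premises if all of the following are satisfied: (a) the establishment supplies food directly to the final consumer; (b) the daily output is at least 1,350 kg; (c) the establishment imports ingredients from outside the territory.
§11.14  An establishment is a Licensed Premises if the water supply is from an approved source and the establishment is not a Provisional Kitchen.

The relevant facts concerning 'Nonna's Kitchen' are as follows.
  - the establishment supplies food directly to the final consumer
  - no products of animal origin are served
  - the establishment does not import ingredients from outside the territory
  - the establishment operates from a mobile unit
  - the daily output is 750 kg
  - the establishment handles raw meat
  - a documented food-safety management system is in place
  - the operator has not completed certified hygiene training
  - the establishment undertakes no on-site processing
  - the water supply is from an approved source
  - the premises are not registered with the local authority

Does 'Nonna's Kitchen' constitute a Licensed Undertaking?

No

§11.8 — Class-H Kitchen: [daily output: 750 kg ≥ 1,350 kg? no, so negated condition yes] AND [the establishment does not handle raw meat? no] AND [the establishment undertakes on-site processing? no] → not satisfied.
§11.5 — Controlled Undertaking: [products of animal origin are served? no] AND [the establishment imports ingredients from outside the territory? no] AND [the establishment operates from a mobile unit? yes] → not satisfied.
§11.9 — Authorised Establishment: not a Class-H Kitchen (§11.8)? yes; the premises are registered with the local authority? no; not a Controlled Undertaking (§11.5)? yes — 2 of 3 hold (need ≥2) → satisfied.
§11.13 — Chargeable Premises: [the establishment supplies food directly to the final consumer? yes] AND [daily output: 750 kg ≥ 1,350 kg? no] AND [the establishment imports ingredients from outside the territory? no] → not satisfied.
§11.3 — Class-H Establishment: the establishment does not operate from a mobile unit? no; the establishment supplies food directly to the final consumer? yes; products of animal origin are served? no — 1 of 3 hold (need ≥2) → not satisfied.
§11.1 — Tier V Outlet: [Chargeable Premises (§11.13)? no] OR [Class-H Establishment (§11.3)? no] OR [products of animal origin are served? no] → not satisfied.
§11.2 — Assessable Undertaking: [a documented food-safety management system is in place? yes] AND [daily output: 750 kg ≥ 1,350 kg? no] → not satisfied.
§11.4 — Approved Outlet: Authorised Establishment (§11.9)? yes; Tier V Outlet (§11.1)? no; Assessable Undertaking (§11.2)? no — 1 of 3 hold (need ≥2) → not satisfied.
§11.6 — Provisional Kitchen: [the water supply is from an approved source? yes] AND [daily output: 750 kg ≥ 1,350 kg? no] → not satisfied.
§11.14 — Licensed Premises: [the water supply is from an approved source? yes] AND [not a Provisional Kitchen (§11.6)? yes] → satisfied.
§11.10 — Licensed Undertaking: [Approved Outlet (§11.4)? no] OR [not a Licensed Premises (§11.14)? no] → not satisfied.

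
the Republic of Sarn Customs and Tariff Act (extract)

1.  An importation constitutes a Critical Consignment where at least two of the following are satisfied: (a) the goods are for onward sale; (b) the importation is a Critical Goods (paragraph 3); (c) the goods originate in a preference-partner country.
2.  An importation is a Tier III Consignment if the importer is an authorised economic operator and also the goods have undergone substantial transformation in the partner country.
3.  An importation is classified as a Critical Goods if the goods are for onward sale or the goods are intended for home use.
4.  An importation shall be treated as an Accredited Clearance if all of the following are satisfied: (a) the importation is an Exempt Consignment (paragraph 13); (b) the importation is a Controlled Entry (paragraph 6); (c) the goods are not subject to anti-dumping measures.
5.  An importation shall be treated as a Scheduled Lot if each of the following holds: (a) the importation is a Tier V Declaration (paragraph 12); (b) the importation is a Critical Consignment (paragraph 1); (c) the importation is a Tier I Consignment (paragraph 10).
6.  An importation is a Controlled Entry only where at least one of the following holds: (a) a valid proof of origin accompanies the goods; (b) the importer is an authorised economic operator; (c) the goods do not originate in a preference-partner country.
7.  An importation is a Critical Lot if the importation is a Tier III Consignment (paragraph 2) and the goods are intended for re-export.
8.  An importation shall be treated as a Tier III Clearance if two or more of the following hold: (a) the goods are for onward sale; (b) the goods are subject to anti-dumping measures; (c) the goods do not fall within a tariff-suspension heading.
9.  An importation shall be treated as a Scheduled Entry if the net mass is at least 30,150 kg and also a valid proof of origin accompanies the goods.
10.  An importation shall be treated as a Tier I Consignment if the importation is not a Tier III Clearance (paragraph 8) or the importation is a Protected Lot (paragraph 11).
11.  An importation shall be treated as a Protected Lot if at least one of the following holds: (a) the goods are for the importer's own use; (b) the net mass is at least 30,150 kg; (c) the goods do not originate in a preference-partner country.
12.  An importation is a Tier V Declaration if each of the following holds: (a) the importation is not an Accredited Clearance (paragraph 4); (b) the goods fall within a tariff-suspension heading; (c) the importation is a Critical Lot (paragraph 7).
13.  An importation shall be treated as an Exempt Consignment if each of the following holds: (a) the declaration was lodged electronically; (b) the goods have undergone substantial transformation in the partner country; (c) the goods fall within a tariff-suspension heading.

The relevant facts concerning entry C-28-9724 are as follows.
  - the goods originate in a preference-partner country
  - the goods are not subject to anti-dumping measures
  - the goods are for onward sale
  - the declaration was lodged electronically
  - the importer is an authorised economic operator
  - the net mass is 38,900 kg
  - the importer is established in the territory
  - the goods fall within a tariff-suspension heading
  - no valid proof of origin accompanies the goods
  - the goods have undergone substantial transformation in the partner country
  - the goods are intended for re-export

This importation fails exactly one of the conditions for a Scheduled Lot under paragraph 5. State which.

Tier V Declaration

paragraph 13 — Exempt Consignment: [the declaration was lodged electronically? yes] AND [the goods have undergone substantial transformation in the partner country? yes] AND [the goods fall within a tariff-suspension heading? yes] → satisfied.
paragraph 6 — Controlled Entry: [a valid proof of origin accompanies the goods? no] OR [the importer is an authorised economic operator? yes] OR [the goods do not originate in a preference-partner country? no] → satisfied.
paragraph 4 — Accredited Clearance: [Exempt Consignment (paragraph 13)? yes] AND [Controlled Entry (paragraph 6)? yes] AND [the goods are not subject to anti-dumping measures? yes] → satisfied.
paragraph 2 — Tier III Consignment: [the importer is an authorised economic operator? yes] AND [the goods have undergone substantial transformation in the partner country? yes] → satisfied.
paragraph 7 — Critical Lot: [Tier III Consignment (paragraph 2)? yes] AND [the goods are intended for re-export? yes] → satisfied.
paragraph 12 — Tier V Declaration: [not an Accredited Clearance (paragraph 4)? no] AND [the goods fall within a tariff-suspension heading? yes] AND [Critical Lot (paragraph 7)? yes] → not satisfied.
paragraph 3 — Critical Goods: [the goods are for onward sale? yes] OR [the goods are intended for home use? no] → satisfied.
paragraph 1 — Critical Consignment: the goods are for onward sale? yes; Critical Goods (paragraph 3)? yes; the goods originate in a preference-partner country? yes — 3 of 3 hold (need ≥2) → satisfied.
paragraph 8 — Tier III Clearance: the goods are for onward sale? yes; the goods are subject to anti-dumping measures? no; the goods do not fall within a tariff-suspension heading? no — 1 of 3 hold (need ≥2) → not satisfied.
paragraph 11 — Protected Lot: [the goods are for the importer's own use? no] OR [net mass: 38,900 kg ≥ 30,150 kg? yes] OR [the goods do not originate in a preference-partner country? no] → satisfied.
paragraph 10 — Tier I Consignment: [not a Tier III Clearance (paragraph 8)? yes] OR [Protected Lot (paragraph 11)? yes] → satisfied.
paragraph 5 — Scheduled Lot: [Tier V Declaration (paragraph 12)? no] AND [Critical Consignment (paragraph 1)? yes] AND [Tier I Consignment (paragraph 10)? yes] → not satisfied.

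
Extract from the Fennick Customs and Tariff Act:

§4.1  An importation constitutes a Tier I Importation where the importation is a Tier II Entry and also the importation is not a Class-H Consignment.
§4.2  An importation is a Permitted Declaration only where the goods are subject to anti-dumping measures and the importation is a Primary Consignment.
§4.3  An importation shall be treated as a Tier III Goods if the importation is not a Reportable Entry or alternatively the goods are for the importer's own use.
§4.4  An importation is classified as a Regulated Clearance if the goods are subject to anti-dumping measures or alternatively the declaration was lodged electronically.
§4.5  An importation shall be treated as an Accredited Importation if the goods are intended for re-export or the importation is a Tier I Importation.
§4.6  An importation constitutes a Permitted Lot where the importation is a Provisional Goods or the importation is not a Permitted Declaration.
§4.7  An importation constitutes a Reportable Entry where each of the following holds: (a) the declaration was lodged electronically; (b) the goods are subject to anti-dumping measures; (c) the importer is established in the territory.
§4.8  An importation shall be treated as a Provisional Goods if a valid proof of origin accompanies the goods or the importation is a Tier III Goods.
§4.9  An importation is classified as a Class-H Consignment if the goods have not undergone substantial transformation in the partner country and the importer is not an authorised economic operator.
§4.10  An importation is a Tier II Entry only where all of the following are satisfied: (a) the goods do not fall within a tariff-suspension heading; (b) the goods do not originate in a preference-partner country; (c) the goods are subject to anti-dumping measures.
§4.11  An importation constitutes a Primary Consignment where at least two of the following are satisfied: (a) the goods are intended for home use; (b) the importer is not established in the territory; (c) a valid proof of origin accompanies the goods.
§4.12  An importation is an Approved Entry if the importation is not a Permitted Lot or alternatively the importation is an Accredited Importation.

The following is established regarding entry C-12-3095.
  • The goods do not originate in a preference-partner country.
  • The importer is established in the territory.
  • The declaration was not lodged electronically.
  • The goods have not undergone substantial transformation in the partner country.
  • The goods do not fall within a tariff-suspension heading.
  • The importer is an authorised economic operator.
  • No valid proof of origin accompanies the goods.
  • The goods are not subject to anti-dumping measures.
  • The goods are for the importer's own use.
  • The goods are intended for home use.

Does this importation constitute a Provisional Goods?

§4.7 — Reportable Entry: [the declaration was lodged electronically? no] AND [the goods are subject to anti-dumping measures? no] AND [the importer is established in the territory? yes] → not satisfied.
§4.3 — Tier III Goods: [not a Reportable Entry (§4.7)? yes] OR [the goods are for the importer's own use? yes] → satisfied.
§4.8 — Provisional Goods: [a valid proof of origin accompanies the goods? no] OR [Tier III Goods (§4.3)? yes] → satisfied.

Yes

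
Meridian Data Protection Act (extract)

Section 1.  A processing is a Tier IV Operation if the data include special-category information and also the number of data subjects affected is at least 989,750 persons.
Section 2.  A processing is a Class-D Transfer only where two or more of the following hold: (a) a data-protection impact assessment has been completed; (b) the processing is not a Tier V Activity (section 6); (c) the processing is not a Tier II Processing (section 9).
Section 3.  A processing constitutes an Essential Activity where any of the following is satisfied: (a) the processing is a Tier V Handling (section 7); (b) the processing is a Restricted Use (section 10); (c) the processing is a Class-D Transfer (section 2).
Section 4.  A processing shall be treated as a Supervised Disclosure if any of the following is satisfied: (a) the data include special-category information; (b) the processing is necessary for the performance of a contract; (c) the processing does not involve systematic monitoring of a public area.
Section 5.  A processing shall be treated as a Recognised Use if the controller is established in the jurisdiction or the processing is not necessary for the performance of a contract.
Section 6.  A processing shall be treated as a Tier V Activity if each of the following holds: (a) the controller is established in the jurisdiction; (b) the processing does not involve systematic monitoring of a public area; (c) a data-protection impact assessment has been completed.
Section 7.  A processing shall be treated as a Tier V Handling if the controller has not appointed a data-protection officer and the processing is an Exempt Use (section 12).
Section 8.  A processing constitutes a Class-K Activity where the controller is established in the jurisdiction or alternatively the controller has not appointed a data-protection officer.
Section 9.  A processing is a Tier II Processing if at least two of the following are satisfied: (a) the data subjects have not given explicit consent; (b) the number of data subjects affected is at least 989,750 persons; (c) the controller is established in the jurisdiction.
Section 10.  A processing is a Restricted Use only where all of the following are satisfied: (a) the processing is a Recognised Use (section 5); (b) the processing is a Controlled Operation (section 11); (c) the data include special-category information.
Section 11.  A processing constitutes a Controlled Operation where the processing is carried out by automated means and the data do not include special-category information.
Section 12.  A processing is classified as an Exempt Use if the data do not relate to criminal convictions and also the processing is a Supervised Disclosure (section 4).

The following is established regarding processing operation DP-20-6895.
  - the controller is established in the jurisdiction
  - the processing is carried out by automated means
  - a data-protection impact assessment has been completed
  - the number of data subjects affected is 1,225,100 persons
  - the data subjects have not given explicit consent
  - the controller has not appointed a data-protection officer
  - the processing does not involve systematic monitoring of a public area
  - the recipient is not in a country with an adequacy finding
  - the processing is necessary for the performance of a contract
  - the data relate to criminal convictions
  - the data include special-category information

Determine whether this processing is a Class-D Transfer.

No

section 6 — Tier V Activity: [the controller is established in the jurisdiction? yes] AND [the processing does not involve systematic monitoring of a public area? yes] AND [a data-protection impact assessment has been completed? yes] → satisfied.
section 9 — Tier II Processing: the data subjects have not given explicit consent? yes; number of data subjects affected: 1,225,100 persons ≥ 989,750 persons? yes; the controller is established in the jurisdiction? yes — 3 of 3 hold (need ≥2) → satisfied.
section 2 — Class-D Transfer: a data-protection impact assessment has been completed? yes; not a Tier V Activity (section 6)? no; not a Tier II Processing (section 9)? no — 1 of 3 hold (need ≥2) → not satisfied.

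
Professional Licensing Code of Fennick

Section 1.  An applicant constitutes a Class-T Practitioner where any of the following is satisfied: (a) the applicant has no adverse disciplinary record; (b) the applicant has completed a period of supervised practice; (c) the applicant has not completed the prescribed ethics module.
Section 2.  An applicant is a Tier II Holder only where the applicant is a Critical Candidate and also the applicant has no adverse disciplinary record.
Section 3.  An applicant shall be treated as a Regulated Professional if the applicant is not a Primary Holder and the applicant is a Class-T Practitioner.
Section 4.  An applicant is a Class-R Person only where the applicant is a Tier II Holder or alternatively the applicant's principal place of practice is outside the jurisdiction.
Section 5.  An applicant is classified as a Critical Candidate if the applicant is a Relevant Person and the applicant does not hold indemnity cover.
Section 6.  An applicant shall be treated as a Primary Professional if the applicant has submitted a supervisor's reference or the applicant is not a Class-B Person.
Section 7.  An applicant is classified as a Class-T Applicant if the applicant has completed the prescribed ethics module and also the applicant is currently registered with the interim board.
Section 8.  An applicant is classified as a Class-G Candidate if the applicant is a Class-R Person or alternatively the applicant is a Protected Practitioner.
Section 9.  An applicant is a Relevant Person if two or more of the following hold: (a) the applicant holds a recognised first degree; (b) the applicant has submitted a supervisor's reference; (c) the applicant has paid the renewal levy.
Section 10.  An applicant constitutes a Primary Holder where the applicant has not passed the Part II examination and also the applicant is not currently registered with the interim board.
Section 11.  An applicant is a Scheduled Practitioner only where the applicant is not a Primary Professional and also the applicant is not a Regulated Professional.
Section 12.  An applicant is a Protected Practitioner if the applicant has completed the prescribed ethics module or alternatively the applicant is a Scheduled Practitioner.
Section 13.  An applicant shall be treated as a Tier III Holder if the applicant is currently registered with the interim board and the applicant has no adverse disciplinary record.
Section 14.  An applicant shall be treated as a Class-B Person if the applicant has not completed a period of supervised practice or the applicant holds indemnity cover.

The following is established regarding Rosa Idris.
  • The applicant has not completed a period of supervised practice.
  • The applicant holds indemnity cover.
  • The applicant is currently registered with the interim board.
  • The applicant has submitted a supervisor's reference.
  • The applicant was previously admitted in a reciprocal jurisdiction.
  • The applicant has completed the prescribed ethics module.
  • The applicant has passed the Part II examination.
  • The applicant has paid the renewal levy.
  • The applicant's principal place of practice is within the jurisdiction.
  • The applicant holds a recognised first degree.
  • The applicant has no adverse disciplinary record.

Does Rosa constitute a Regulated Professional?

Under section 10: the applicant has not passed the Part II examination? no; and the applicant is not currently registered with the interim board? no. So the applicant is not a Primary Holder.
Under section 1: the applicant has no adverse disciplinary record? yes; or the applicant has completed a period of supervised practice? no; or the applicant has not completed the prescribed ethics module? no. So the applicant is a Class-T Practitioner.
Under section 3: not a Primary Holder (section 10)? yes; and Class-T Practitioner (section 1)? yes. So the applicant is a Regulated Professional.

Yes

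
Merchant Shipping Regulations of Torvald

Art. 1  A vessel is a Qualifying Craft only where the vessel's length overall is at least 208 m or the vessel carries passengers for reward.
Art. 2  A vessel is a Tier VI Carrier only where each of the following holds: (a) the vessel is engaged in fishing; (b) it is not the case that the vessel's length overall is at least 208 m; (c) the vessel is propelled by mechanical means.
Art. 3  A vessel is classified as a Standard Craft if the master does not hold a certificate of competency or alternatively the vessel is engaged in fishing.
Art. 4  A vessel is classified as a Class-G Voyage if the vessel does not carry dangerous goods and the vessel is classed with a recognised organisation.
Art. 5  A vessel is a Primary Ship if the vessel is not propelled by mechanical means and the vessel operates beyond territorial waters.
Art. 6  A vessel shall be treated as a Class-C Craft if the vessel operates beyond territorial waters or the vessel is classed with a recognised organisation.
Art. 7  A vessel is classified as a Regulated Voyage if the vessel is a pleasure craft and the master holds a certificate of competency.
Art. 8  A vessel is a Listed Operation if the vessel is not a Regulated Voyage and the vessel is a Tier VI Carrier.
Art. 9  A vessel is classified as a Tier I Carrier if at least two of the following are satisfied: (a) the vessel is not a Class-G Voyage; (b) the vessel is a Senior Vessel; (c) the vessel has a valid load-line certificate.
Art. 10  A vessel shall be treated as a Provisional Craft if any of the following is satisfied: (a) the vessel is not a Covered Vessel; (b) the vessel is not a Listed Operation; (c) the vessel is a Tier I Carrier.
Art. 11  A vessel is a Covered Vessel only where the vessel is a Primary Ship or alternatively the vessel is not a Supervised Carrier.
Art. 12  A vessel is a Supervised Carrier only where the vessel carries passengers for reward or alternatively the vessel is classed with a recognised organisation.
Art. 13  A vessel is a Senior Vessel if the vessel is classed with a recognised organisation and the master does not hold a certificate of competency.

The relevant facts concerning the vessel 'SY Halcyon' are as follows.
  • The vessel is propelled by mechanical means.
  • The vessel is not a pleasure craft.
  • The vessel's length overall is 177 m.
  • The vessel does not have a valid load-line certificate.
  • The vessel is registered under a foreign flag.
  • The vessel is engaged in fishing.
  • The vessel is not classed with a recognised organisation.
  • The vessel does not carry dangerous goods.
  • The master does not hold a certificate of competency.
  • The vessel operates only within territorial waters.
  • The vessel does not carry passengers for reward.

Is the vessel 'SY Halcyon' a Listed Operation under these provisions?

Yes

Under article 7: the vessel is a pleasure craft? no; and the master holds a certificate of competency? no. So the vessel is not a Regulated Voyage.
Under article 2: the vessel is engaged in fishing? yes; and vessel's length overall: 177 m ≥ 208 m? no, so negated condition yes; and the vessel is propelled by mechanical means? yes. So the vessel is a Tier VI Carrier.
Under article 8: not a Regulated Voyage (article 7)? yes; and Tier VI Carrier (article 2)? yes. So the vessel is a Listed Operation.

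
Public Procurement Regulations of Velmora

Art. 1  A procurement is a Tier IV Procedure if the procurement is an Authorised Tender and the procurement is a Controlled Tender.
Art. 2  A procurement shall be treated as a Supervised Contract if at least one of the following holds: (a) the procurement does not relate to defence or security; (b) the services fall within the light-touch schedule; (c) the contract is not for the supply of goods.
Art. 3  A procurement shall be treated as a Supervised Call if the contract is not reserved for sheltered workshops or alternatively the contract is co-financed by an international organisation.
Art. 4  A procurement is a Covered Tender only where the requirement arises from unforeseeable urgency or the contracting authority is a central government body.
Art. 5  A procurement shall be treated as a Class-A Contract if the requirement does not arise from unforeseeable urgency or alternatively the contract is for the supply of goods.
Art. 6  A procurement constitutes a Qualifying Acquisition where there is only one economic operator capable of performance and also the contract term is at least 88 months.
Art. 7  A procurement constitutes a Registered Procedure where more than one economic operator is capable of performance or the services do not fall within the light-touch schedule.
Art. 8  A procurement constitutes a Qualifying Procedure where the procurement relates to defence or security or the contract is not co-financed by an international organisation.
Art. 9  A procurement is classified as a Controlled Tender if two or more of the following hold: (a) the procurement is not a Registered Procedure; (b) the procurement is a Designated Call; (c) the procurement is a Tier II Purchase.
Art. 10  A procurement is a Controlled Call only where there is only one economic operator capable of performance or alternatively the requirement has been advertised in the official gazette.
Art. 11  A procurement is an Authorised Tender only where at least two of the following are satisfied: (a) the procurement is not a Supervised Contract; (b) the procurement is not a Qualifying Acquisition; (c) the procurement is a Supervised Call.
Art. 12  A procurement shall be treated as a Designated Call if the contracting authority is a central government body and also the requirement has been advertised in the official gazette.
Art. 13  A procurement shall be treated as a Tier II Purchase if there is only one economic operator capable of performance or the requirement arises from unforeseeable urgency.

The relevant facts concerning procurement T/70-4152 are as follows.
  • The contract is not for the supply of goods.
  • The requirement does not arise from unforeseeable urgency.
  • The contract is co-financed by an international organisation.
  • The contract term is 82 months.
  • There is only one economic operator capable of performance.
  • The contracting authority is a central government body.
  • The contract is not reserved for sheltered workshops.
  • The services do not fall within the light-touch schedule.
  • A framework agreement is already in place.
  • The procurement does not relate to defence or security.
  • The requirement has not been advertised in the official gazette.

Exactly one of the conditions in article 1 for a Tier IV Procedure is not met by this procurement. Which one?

article 2 — Supervised Contract: [the procurement does not relate to defence or security? yes] OR [the services fall within the light-touch schedule? no] OR [the contract is not for the supply of goods? yes] → satisfied.
article 6 — Qualifying Acquisition: [there is only one economic operator capable of performance? yes] AND [contract term: 82 months ≥ 88 months? no] → not satisfied.
article 3 — Supervised Call: [the contract is not reserved for sheltered workshops? yes] OR [the contract is co-financed by an international organisation? yes] → satisfied.
article 11 — Authorised Tender: not a Supervised Contract (article 2)? no; not a Qualifying Acquisition (article 6)? yes; Supervised Call (article 3)? yes — 2 of 3 hold (need ≥2) → satisfied.
article 7 — Registered Procedure: [more than one economic operator is capable of performance? no] OR [the services do not fall within the light-touch schedule? yes] → satisfied.
article 12 — Designated Call: [the contracting authority is a central government body? yes] AND [the requirement has been advertised in the official gazette? no] → not satisfied.
article 13 — Tier II Purchase: [there is only one economic operator capable of performance? yes] OR [the requirement arises from unforeseeable urgency? no] → satisfied.
article 9 — Controlled Tender: not a Registered Procedure (article 7)? no; Designated Call (article 12)? no; Tier II Purchase (article 13)? yes — 1 of 3 hold (need ≥2) → not satisfied.
article 1 — Tier IV Procedure: [Authorised Tender (article 11)? yes] AND [Controlled Tender (article 9)? no] → not satisfied.

Controlled Tender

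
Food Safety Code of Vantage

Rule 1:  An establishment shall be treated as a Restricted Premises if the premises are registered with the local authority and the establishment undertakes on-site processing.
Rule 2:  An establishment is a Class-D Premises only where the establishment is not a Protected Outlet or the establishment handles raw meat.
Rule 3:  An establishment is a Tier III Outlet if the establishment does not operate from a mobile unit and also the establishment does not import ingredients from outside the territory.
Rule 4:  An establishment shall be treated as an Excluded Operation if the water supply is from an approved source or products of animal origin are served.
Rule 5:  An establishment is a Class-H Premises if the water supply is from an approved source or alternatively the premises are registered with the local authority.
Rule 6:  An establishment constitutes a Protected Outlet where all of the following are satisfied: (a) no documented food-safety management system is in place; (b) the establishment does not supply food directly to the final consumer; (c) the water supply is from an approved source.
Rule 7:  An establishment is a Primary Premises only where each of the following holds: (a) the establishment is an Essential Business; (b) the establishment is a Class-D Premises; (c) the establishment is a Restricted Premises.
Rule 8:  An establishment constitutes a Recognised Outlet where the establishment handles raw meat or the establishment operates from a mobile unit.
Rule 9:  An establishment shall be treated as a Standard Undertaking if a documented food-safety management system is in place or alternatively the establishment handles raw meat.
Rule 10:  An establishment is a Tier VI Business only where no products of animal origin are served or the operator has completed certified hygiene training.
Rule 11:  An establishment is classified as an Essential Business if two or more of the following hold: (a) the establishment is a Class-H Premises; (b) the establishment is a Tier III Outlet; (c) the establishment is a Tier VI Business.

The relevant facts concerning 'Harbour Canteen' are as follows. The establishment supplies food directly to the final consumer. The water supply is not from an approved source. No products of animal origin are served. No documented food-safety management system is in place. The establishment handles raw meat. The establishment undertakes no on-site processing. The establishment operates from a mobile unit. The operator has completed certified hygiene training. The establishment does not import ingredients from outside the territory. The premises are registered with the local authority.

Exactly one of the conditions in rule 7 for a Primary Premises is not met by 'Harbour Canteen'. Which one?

rule 5 — Class-H Premises: [the water supply is from an approved source? no] OR [the premises are registered with the local authority? yes] → satisfied.
rule 3 — Tier III Outlet: [the establishment does not operate from a mobile unit? no] AND [the establishment does not import ingredients from outside the territory? yes] → not satisfied.
rule 10 — Tier VI Business: [no products of animal origin are served? yes] OR [the operator has completed certified hygiene training? yes] → satisfied.
rule 11 — Essential Business: Class-H Premises (rule 5)? yes; Tier III Outlet (rule 3)? no; Tier VI Business (rule 10)? yes — 2 of 3 hold (need ≥2) → satisfied.
rule 6 — Protected Outlet: [no documented food-safety management system is in place? yes] AND [the establishment does not supply food directly to the final consumer? no] AND [the water supply is from an approved source? no] → not satisfied.
rule 2 — Class-D Premises: [not a Protected Outlet (rule 6)? yes] OR [the establishment handles raw meat? yes] → satisfied.
rule 1 — Restricted Premises: [the premises are registered with the local authority? yes] AND [the establishment undertakes on-site processing? no] → not satisfied.
rule 7 — Primary Premises: [Essential Business (rule 11)? yes] AND [Class-D Premises (rule 2)? yes] AND [Restricted Premises (rule 1)? no] → not satisfied.

Restricted Premises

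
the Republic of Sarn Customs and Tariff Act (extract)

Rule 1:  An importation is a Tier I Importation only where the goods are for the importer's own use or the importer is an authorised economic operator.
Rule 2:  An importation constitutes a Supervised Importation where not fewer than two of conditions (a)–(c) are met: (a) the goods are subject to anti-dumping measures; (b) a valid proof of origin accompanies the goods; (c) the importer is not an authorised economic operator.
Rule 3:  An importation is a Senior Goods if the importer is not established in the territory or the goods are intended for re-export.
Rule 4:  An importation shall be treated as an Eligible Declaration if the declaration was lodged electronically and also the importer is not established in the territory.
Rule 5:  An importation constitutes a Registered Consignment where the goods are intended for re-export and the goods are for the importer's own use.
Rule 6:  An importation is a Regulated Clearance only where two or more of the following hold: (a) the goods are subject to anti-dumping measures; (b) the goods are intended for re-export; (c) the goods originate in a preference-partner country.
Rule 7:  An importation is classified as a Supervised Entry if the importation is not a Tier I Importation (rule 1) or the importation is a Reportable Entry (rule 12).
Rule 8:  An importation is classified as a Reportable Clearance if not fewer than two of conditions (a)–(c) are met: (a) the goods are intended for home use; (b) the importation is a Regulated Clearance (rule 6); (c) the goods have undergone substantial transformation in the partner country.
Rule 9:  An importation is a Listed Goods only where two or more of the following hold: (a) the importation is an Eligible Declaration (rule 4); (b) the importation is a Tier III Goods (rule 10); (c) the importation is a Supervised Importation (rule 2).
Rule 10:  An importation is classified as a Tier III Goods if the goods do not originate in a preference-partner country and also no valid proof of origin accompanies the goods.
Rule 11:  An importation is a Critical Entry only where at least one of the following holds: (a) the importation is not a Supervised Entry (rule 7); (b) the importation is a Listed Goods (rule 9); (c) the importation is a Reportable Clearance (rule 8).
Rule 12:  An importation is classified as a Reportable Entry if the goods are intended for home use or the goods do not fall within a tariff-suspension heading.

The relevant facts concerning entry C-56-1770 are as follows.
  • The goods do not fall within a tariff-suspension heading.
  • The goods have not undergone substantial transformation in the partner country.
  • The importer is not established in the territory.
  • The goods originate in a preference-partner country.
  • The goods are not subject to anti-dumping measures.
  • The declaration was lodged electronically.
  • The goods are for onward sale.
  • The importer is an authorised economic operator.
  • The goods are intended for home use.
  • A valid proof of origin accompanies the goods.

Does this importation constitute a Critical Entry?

rule 1 — Tier I Importation: [the goods are for the importer's own use? no] OR [the importer is an authorised economic operator? yes] → satisfied.
rule 12 — Reportable Entry: [the goods are intended for home use? yes] OR [the goods do not fall within a tariff-suspension heading? yes] → satisfied.
rule 7 — Supervised Entry: [not a Tier I Importation (rule 1)? no] OR [Reportable Entry (rule 12)? yes] → satisfied.
rule 4 — Eligible Declaration: [the declaration was lodged electronically? yes] AND [the importer is not established in the territory? yes] → satisfied.
rule 10 — Tier III Goods: [the goods do not originate in a preference-partner country? no] AND [no valid proof of origin accompanies the goods? no] → not satisfied.
rule 2 — Supervised Importation: the goods are subject to anti-dumping measures? no; a valid proof of origin accompanies the goods? yes; the importer is not an authorised economic operator? no — 1 of 3 hold (need ≥2) → not satisfied.
rule 9 — Listed Goods: Eligible Declaration (rule 4)? yes; Tier III Goods (rule 10)? no; Supervised Importation (rule 2)? no — 1 of 3 hold (need ≥2) → not satisfied.
rule 6 — Regulated Clearance: the goods are subject to anti-dumping measures? no; the goods are intended for re-export? no; the goods originate in a preference-partner country? yes — 1 of 3 hold (need ≥2) → not satisfied.
rule 8 — Reportable Clearance: the goods are intended for home use? yes; Regulated Clearance (rule 6)? no; the goods have undergone substantial transformation in the partner country? no — 1 of 3 hold (need ≥2) → not satisfied.
rule 11 — Critical Entry: [not a Supervised Entry (rule 7)? no] OR [Listed Goods (rule 9)? no] OR [Reportable Clearance (rule 8)? no] → not satisfied.

No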